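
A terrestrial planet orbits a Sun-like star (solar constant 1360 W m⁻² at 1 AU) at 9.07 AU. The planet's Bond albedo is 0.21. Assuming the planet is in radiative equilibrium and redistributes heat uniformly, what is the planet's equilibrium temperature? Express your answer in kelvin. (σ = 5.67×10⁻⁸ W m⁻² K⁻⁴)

Flux at 9.07 AU: S = 1360/9.07² = 16.5 W m⁻².
Energy balance: absorbed = emitted ⇒ πR²·S(1−A) = 4πR²·σT_eq⁴, so T_eq⁴ = S(1−A)/(4σ).
T_eq = [16.5 × 0.79 / (4 × 5.67×10⁻⁸)]^(1/4) = (5.76×10⁷)^(1/4) = 87.1 K.

T_eq ≈ 87.1 K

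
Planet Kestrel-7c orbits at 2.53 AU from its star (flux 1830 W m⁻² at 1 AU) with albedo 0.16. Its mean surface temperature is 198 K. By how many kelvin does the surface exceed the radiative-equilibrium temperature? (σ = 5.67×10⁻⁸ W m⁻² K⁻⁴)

S = 1830/2.53² = 285.9 W m⁻².
T_eq = [S(1−A)/(4σ)]^(1/4) = [285.9×0.84/(4×5.67×10⁻⁸)]^(1/4) = 180.4 K.
ΔT = T_surf − T_eq = 198 − 180.4.

ΔT ≈ 17.6 K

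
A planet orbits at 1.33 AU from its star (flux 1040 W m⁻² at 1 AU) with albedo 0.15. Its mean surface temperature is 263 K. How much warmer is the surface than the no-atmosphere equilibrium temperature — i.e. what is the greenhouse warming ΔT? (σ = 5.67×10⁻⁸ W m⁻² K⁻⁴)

ΔT ≈ 46.3 K

S = 1040/1.33² = 587.9 W m⁻².
T_eq = [S(1−A)/(4σ)]^(1/4) = [587.9×0.85/(4×5.67×10⁻⁸)]^(1/4) = 216.7 K.
ΔT = T_surf − T_eq = 263 − 216.7.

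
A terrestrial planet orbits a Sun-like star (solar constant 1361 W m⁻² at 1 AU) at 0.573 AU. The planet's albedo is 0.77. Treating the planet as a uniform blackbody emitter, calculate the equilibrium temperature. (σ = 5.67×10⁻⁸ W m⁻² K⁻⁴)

Flux at 0.573 AU: S = 1361/0.573² = 4150 W m⁻².
Energy balance: absorbed = emitted ⇒ πR²·S(1−A) = 4πR²·σT_eq⁴, so T_eq⁴ = S(1−A)/(4σ).
T_eq = [4150 × 0.23 / (4 × 5.67×10⁻⁸)]^(1/4) = (4.20×10⁹)^(1/4) = 255 K.

T_eq ≈ 255 K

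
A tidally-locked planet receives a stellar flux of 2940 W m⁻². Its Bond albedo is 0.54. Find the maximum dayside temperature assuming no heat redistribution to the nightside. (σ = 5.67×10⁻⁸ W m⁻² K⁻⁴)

T_ss ≈ 393 K

With no redistribution each surface element balances locally: S(1−A) = σT⁴.
T = [2940 × 0.46 / 5.67×10⁻⁸]^(1/4) = (2.39×10¹⁰)^(1/4) = 393 K.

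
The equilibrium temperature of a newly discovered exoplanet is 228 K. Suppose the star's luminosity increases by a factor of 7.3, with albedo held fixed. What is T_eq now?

T_eq ∝ L^(1/4) · d^(−1/2).
T′ = 228 × 7.3^(1/4) = 375 K.

T_eq ≈ 375 K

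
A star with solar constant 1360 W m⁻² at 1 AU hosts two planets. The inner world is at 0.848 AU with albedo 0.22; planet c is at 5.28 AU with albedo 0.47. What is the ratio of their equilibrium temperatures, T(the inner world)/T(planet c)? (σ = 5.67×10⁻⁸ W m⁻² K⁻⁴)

T₁/T₂ ≈ 2.748

T_eq = [S₀(1−A)/(4σd²)]^(1/4), so T ∝ (1−A)^(1/4) / √d.
T₁ = [1360×0.78/(4×5.67×10⁻⁸×0.848²)]^(1/4) = 283.99 K.
T₂ = [1360×0.53/(4×5.67×10⁻⁸×5.28²)]^(1/4) = 103.33 K.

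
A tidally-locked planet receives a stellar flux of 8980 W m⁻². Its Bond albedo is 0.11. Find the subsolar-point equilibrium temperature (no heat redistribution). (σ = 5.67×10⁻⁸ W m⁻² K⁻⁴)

At the subsolar point the surface absorbs S(1−A) and emits σT⁴ per unit area — no factor of 4, since only the local patch is in balance.
T = [8980 × 0.89 / 5.67×10⁻⁸]^(1/4) = (1.41×10¹¹)^(1/4) = 613 K.

T_ss ≈ 613 K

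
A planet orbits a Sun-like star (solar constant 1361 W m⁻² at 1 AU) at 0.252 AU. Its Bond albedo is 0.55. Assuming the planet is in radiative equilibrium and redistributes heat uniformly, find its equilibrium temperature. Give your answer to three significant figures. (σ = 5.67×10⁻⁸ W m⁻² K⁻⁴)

Flux at 0.252 AU: S = 1361/0.252² = 2.14×10⁴ W m⁻².
Energy balance: absorbed = emitted ⇒ πR²·S(1−A) = 4πR²·σT_eq⁴, so T_eq⁴ = S(1−A)/(4σ).
T_eq = [2.14×10⁴ × 0.45 / (4 × 5.67×10⁻⁸)]^(1/4) = (4.25×10¹⁰)^(1/4) = 454 K.

T_eq ≈ 454 K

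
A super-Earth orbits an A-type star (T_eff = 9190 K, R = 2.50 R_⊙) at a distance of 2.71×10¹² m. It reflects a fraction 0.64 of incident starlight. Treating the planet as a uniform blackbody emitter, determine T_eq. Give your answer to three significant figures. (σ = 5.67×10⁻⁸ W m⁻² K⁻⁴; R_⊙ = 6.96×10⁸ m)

T_eq ≈ 128 K

R_⋆ = 2.50 × 6.96×10⁸ = 1.74×10⁹ m.
L = 4πR_⋆²σT_⋆⁴ = 4π(1.74×10⁹)² × 5.67×10⁻⁸ × (9190)⁴ = 1.54×10²⁸ W.
S = L/(4πd²) = 167 W m⁻².
Energy balance: absorbed = emitted ⇒ πR²·S(1−A) = 4πR²·σT_eq⁴, so T_eq⁴ = S(1−A)/(4σ).
T_eq = [167 × 0.36 / (4 × 5.67×10⁻⁸)]^(1/4) = (2.65×10⁸)^(1/4) = 128 K.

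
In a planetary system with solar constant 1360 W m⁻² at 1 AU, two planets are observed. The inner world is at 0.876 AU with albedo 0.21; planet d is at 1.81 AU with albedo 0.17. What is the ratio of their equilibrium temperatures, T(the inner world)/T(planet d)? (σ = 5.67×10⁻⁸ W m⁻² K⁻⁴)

T₁/T₂ ≈ 1.420

T_eq = [S₀(1−A)/(4σd²)]^(1/4), so T ∝ (1−A)^(1/4) / √d.
T₁ = [1360×0.79/(4×5.67×10⁻⁸×0.876²)]^(1/4) = 280.30 K.
T₂ = [1360×0.83/(4×5.67×10⁻⁸×1.81²)]^(1/4) = 197.43 K.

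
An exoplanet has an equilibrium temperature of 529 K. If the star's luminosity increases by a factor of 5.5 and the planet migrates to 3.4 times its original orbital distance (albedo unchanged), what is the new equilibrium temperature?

T_eq ≈ 439 K

T_eq ∝ L^(1/4) · d^(−1/2).
T′ = 529 × 5.5^(1/4) / 3.4^(1/2) = 439 K.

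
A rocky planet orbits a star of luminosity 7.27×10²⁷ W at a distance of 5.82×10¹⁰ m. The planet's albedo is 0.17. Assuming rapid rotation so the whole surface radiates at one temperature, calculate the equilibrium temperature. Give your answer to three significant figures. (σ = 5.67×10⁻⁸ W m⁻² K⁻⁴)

T_eq ≈ 889 K

Flux: S = L/(4πd²) = 7.27×10²⁷/(4π×(5.82×10¹⁰)²) = 1.71×10⁵ W m⁻².
Energy balance: absorbed = emitted ⇒ πR²·S(1−A) = 4πR²·σT_eq⁴, so T_eq⁴ = S(1−A)/(4σ).
T_eq = [1.71×10⁵ × 0.83 / (4 × 5.67×10⁻⁸)]^(1/4) = (6.25×10¹¹)^(1/4) = 889 K.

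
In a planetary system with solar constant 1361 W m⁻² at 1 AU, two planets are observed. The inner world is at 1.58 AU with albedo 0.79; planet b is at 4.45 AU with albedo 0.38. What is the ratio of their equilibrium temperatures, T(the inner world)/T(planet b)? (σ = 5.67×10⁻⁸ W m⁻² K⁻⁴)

T_eq = [S₀(1−A)/(4σd²)]^(1/4), so T ∝ (1−A)^(1/4) / √d.
T₁ = [1361×0.21/(4×5.67×10⁻⁸×1.58²)]^(1/4) = 149.89 K.
T₂ = [1361×0.62/(4×5.67×10⁻⁸×4.45²)]^(1/4) = 117.08 K.

T₁/T₂ ≈ 1.280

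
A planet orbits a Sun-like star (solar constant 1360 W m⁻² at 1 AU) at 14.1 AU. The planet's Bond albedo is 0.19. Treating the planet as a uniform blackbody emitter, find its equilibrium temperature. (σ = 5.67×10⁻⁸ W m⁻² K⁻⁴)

T_eq ≈ 70.3 K

Flux at 14.1 AU: S = 1360/14.1² = 6.84 W m⁻².
Energy balance: absorbed = emitted ⇒ πR²·S(1−A) = 4πR²·σT_eq⁴, so T_eq⁴ = S(1−A)/(4σ).
T_eq = [6.84 × 0.81 / (4 × 5.67×10⁻⁸)]^(1/4) = (2.44×10⁷)^(1/4) = 70.3 K.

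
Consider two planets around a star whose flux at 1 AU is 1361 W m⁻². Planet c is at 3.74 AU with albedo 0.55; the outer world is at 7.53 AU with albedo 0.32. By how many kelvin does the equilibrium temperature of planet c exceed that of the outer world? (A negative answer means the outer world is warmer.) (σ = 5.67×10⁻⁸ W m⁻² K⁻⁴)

T_eq = [S₀(1−A)/(4σd²)]^(1/4), so T ∝ (1−A)^(1/4) / √d.
T₁ = [1361×0.45/(4×5.67×10⁻⁸×3.74²)]^(1/4) = 117.87 K.
T₂ = [1361×0.68/(4×5.67×10⁻⁸×7.53²)]^(1/4) = 92.11 K.

ΔT ≈ 25.8 K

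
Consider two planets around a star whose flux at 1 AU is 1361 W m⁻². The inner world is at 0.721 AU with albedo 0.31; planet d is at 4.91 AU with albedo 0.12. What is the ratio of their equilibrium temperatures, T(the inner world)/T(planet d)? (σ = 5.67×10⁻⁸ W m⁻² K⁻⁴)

T_eq = [S₀(1−A)/(4σd²)]^(1/4), so T ∝ (1−A)^(1/4) / √d.
T₁ = [1361×0.69/(4×5.67×10⁻⁸×0.721²)]^(1/4) = 298.74 K.
T₂ = [1361×0.88/(4×5.67×10⁻⁸×4.91²)]^(1/4) = 121.66 K.

T₁/T₂ ≈ 2.456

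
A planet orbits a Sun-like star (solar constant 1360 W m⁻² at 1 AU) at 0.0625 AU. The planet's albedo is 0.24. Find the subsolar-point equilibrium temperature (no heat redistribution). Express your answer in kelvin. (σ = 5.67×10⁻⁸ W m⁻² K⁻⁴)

Flux at 0.0625 AU: S = 1360/0.0625² = 3.48×10⁵ W m⁻².
At the subsolar point the surface absorbs S(1−A) and emits σT⁴ per unit area — no factor of 4, since only the local patch is in balance.
T = [3.48×10⁵ × 0.76 / 5.67×10⁻⁸]^(1/4) = (4.67×10¹²)^(1/4) = 1470 K.

T_ss ≈ 1470 K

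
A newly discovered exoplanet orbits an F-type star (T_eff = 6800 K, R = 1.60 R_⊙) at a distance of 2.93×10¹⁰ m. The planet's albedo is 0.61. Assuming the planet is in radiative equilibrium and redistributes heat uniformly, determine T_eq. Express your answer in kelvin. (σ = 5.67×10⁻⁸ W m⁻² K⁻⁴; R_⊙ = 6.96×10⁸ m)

R_⋆ = 1.60 × 6.96×10⁸ = 1.11×10⁹ m.
L = 4πR_⋆²σT_⋆⁴ = 4π(1.11×10⁹)² × 5.67×10⁻⁸ × (6800)⁴ = 1.89×10²⁷ W.
S = L/(4πd²) = 1.75×10⁵ W m⁻².
Energy balance: absorbed = emitted ⇒ πR²·S(1−A) = 4πR²·σT_eq⁴, so T_eq⁴ = S(1−A)/(4σ).
T_eq = [1.75×10⁵ × 0.39 / (4 × 5.67×10⁻⁸)]^(1/4) = (3.01×10¹¹)^(1/4) = 741 K.

T_eq ≈ 741 K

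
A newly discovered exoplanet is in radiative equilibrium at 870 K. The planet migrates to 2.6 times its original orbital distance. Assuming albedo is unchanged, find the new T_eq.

T_eq ≈ 540 K

T_eq ∝ L^(1/4) · d^(−1/2).
T′ = 870 / 2.6^(1/2) = 540 K.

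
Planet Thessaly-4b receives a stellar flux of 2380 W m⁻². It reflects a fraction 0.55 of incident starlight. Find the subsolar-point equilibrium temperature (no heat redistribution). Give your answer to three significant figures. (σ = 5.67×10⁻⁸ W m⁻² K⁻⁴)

At the subsolar point the surface absorbs S(1−A) and emits σT⁴ per unit area — no factor of 4, since only the local patch is in balance.
T = [2380 × 0.45 / 5.67×10⁻⁸]^(1/4) = (1.89×10¹⁰)^(1/4) = 371 K.

T_ss ≈ 371 K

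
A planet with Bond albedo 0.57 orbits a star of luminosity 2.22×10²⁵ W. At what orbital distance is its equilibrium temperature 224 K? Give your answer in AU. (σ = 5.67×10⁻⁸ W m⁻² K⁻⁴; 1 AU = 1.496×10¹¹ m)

From T_eq⁴ = L(1−A)/(16πσd²): d = √[L(1−A)/(16πσT_eq⁴)].
d = √[2.22×10²⁵ × 0.43 / (16π × 5.67×10⁻⁸ × (224)⁴)] = 3.65×10¹⁰ m = 0.244 AU.

d ≈ 0.244 AU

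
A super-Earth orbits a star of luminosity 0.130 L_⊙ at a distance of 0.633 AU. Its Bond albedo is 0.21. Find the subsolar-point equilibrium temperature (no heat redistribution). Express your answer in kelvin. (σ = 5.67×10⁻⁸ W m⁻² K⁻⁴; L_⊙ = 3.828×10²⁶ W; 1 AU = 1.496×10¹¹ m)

T_ss ≈ 280 K

d = 0.633 AU = 9.47×10¹⁰ m.
L = 0.130 × 3.828×10²⁶ = 4.98×10²⁵ W.
Flux: S = L/(4πd²) = 4.98×10²⁵/(4π×(9.47×10¹⁰)²) = 442 W m⁻².
At the subsolar point the surface absorbs S(1−A) and emits σT⁴ per unit area — no factor of 4, since only the local patch is in balance.
T = [442 × 0.79 / 5.67×10⁻⁸]^(1/4) = (6.15×10⁹)^(1/4) = 280 K.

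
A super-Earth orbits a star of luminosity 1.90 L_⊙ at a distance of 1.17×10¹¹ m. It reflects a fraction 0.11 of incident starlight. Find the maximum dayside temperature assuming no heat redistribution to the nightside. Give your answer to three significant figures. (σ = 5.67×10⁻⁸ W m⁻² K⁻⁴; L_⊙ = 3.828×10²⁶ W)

L = 1.90 × 3.828×10²⁶ = 7.27×10²⁶ W.
Flux: S = L/(4πd²) = 7.27×10²⁶/(4π×(1.17×10¹¹)²) = 4230 W m⁻².
With no redistribution each surface element balances locally: S(1−A) = σT⁴.
T = [4230 × 0.89 / 5.67×10⁻⁸]^(1/4) = (6.64×10¹⁰)^(1/4) = 508 K.

T_ss ≈ 508 K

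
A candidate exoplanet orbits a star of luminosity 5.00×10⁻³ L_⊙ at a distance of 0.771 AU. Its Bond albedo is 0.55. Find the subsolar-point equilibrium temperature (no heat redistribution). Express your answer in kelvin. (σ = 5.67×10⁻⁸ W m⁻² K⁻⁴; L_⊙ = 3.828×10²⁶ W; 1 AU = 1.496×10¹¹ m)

T_ss ≈ 97.6 K

d = 0.771 AU = 1.15×10¹¹ m.
L = 5.00×10⁻³ × 3.828×10²⁶ = 1.91×10²⁴ W.
Flux: S = L/(4πd²) = 1.91×10²⁴/(4π×(1.15×10¹¹)²) = 11.4 W m⁻².
At the subsolar point the surface absorbs S(1−A) and emits σT⁴ per unit area — no factor of 4, since only the local patch is in balance.
T = [11.4 × 0.45 / 5.67×10⁻⁸]^(1/4) = (9.09×10⁷)^(1/4) = 97.6 K.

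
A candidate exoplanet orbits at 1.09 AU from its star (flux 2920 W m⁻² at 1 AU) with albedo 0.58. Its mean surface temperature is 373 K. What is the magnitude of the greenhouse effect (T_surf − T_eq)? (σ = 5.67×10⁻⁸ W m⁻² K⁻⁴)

S = 2920/1.09² = 2458 W m⁻².
T_eq = [S(1−A)/(4σ)]^(1/4) = [2458×0.42/(4×5.67×10⁻⁸)]^(1/4) = 259.7 K.
ΔT = T_surf − T_eq = 373 − 259.7.

ΔT ≈ 113.3 K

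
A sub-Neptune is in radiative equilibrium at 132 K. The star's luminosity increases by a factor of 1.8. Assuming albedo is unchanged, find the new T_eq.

T_eq ≈ 153 K

T_eq ∝ L^(1/4) · d^(−1/2).
T′ = 132 × 1.8^(1/4) = 153 K.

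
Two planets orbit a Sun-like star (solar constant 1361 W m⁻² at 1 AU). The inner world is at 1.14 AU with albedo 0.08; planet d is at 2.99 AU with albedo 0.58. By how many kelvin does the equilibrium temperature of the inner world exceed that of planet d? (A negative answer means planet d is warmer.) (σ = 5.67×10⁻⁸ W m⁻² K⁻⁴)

T_eq = [S₀(1−A)/(4σd²)]^(1/4), so T ∝ (1−A)^(1/4) / √d.
T₁ = [1361×0.92/(4×5.67×10⁻⁸×1.14²)]^(1/4) = 255.30 K.
T₂ = [1361×0.42/(4×5.67×10⁻⁸×2.99²)]^(1/4) = 129.58 K.

ΔT ≈ 125.7 K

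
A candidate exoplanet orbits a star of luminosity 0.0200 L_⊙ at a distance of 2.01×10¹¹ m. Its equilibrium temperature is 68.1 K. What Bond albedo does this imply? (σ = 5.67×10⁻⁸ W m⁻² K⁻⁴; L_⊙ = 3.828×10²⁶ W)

A ≈ 0.68

L = 0.0200 × 3.828×10²⁶ = 7.66×10²⁴ W.
Flux: S = L/(4πd²) = 7.66×10²⁴/(4π×(2.01×10¹¹)²) = 15.1 W m⁻².
From T_eq⁴ = S(1−A)/(4σ): 1−A = 4σT_eq⁴/S.
1−A = 4 × 5.67×10⁻⁸ × (68.1)⁴ / 15.1 = 0.323.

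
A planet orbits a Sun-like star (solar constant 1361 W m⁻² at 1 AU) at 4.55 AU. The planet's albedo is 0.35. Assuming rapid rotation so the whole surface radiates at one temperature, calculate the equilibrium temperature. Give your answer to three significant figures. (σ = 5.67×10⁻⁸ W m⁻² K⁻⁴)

T_eq ≈ 117 K

Flux at 4.55 AU: S = 1361/4.55² = 65.7 W m⁻².
Energy balance: absorbed = emitted ⇒ πR²·S(1−A) = 4πR²·σT_eq⁴, so T_eq⁴ = S(1−A)/(4σ).
T_eq = [65.7 × 0.65 / (4 × 5.67×10⁻⁸)]^(1/4) = (1.88×10⁸)^(1/4) = 117 K.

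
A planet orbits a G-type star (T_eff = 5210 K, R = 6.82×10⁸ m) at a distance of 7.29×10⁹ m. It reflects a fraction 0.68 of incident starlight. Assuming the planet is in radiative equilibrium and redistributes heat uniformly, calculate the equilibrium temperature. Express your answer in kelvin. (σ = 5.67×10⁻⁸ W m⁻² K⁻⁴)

T_eq ≈ 847 K

L = 4πR_⋆²σT_⋆⁴ = 4π(6.82×10⁸)² × 5.67×10⁻⁸ × (5210)⁴ = 2.44×10²⁶ W.
S = L/(4πd²) = 3.66×10⁵ W m⁻².
Energy balance: absorbed = emitted ⇒ πR²·S(1−A) = 4πR²·σT_eq⁴, so T_eq⁴ = S(1−A)/(4σ).
T_eq = [3.66×10⁵ × 0.32 / (4 × 5.67×10⁻⁸)]^(1/4) = (5.16×10¹¹)^(1/4) = 847 K.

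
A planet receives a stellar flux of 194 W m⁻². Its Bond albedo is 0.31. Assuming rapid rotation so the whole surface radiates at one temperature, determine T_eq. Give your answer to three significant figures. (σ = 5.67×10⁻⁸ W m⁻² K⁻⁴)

T_eq ≈ 156 K

Energy balance: absorbed = emitted ⇒ πR²·S(1−A) = 4πR²·σT_eq⁴, so T_eq⁴ = S(1−A)/(4σ).
T_eq = [194 × 0.69 / (4 × 5.67×10⁻⁸)]^(1/4) = (5.90×10⁸)^(1/4) = 156 K.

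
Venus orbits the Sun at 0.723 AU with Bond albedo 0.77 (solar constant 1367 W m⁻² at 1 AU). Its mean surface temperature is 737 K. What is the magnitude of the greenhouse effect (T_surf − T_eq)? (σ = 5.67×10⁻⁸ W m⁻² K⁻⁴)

S = 1367/0.723² = 2615 W m⁻².
T_eq = [S(1−A)/(4σ)]^(1/4) = [2615×0.23/(4×5.67×10⁻⁸)]^(1/4) = 226.9 K.
ΔT = T_surf − T_eq = 737 − 226.9.

ΔT ≈ 510.1 K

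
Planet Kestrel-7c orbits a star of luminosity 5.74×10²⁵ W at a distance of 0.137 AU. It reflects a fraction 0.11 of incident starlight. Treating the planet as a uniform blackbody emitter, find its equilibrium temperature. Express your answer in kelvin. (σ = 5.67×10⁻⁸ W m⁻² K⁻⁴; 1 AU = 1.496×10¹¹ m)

d = 0.137 AU = 2.05×10¹⁰ m.
Flux: S = L/(4πd²) = 5.74×10²⁵/(4π×(2.05×10¹⁰)²) = 1.09×10⁴ W m⁻².
Energy balance: absorbed = emitted ⇒ πR²·S(1−A) = 4πR²·σT_eq⁴, so T_eq⁴ = S(1−A)/(4σ).
T_eq = [1.09×10⁴ × 0.89 / (4 × 5.67×10⁻⁸)]^(1/4) = (4.27×10¹⁰)^(1/4) = 455 K.

T_eq ≈ 455 K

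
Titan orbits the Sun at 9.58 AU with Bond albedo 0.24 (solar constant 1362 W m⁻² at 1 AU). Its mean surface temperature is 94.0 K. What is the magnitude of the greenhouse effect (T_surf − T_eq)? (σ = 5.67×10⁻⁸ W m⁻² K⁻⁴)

ΔT ≈ 10.0 K

S = 1362/9.58² = 14.84 W m⁻².
T_eq = [S(1−A)/(4σ)]^(1/4) = [14.84×0.76/(4×5.67×10⁻⁸)]^(1/4) = 84.0 K.
ΔT = T_surf − T_eq = 94 − 84.0.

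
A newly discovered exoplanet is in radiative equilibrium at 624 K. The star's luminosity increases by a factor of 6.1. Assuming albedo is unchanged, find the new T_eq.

T_eq ≈ 981 K

T_eq ∝ L^(1/4) · d^(−1/2).
T′ = 624 × 6.1^(1/4) = 981 K.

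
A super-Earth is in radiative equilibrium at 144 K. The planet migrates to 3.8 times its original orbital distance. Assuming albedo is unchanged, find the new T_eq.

T_eq ≈ 73.9 K

T_eq ∝ L^(1/4) · d^(−1/2).
T′ = 144 / 3.8^(1/2) = 73.9 K.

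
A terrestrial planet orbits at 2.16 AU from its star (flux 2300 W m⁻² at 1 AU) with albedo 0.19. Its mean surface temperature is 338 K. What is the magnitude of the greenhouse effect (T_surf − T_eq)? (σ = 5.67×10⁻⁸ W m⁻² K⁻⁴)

S = 2300/2.16² = 493.0 W m⁻².
T_eq = [S(1−A)/(4σ)]^(1/4) = [493.0×0.81/(4×5.67×10⁻⁸)]^(1/4) = 204.8 K.
ΔT = T_surf − T_eq = 338 − 204.8.

ΔT ≈ 133.2 K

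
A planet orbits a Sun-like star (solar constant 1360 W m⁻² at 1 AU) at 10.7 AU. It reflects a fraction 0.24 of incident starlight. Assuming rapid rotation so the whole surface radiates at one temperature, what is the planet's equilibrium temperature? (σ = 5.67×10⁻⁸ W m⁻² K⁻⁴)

Flux at 10.7 AU: S = 1360/10.7² = 11.9 W m⁻².
Energy balance: absorbed = emitted ⇒ πR²·S(1−A) = 4πR²·σT_eq⁴, so T_eq⁴ = S(1−A)/(4σ).
T_eq = [11.9 × 0.76 / (4 × 5.67×10⁻⁸)]^(1/4) = (3.98×10⁷)^(1/4) = 79.4 K.

T_eq ≈ 79.4 K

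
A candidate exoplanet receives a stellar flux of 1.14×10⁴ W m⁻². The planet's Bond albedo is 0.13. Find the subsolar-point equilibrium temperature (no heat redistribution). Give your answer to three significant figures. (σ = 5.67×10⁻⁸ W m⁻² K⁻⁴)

T_ss ≈ 647 K

At the subsolar point the surface absorbs S(1−A) and emits σT⁴ per unit area — no factor of 4, since only the local patch is in balance.
T = [1.14×10⁴ × 0.87 / 5.67×10⁻⁸]^(1/4) = (1.75×10¹¹)^(1/4) = 647 K.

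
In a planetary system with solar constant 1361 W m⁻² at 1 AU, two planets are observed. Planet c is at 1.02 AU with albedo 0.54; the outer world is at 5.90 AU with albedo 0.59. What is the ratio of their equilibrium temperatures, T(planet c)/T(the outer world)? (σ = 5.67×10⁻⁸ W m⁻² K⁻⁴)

T_eq = [S₀(1−A)/(4σd²)]^(1/4), so T ∝ (1−A)^(1/4) / √d.
T₁ = [1361×0.46/(4×5.67×10⁻⁸×1.02²)]^(1/4) = 226.96 K.
T₂ = [1361×0.41/(4×5.67×10⁻⁸×5.90²)]^(1/4) = 91.69 K.

T₁/T₂ ≈ 2.475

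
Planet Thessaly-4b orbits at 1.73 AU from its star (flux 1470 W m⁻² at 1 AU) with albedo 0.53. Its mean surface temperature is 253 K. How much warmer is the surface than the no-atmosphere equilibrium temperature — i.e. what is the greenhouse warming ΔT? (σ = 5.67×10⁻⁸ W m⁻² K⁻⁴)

S = 1470/1.73² = 491.2 W m⁻².
T_eq = [S(1−A)/(4σ)]^(1/4) = [491.2×0.47/(4×5.67×10⁻⁸)]^(1/4) = 178.6 K.
ΔT = T_surf − T_eq = 253 − 178.6.

ΔT ≈ 74.4 K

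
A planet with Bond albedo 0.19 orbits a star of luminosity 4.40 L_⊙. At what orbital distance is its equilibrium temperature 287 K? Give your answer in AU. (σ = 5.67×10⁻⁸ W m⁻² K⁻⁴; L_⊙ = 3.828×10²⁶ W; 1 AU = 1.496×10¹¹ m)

d ≈ 1.78 AU

L = 4.40 × 3.828×10²⁶ = 1.68×10²⁷ W.
From T_eq⁴ = L(1−A)/(16πσd²): d = √[L(1−A)/(16πσT_eq⁴)].
d = √[1.68×10²⁷ × 0.81 / (16π × 5.67×10⁻⁸ × (287)⁴)] = 2.66×10¹¹ m = 1.78 AU.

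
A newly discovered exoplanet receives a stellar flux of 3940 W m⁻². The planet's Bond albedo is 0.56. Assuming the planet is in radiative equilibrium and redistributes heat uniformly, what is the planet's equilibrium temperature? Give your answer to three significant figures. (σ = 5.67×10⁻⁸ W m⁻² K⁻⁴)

Energy balance: absorbed = emitted ⇒ πR²·S(1−A) = 4πR²·σT_eq⁴, so T_eq⁴ = S(1−A)/(4σ).
T_eq = [3940 × 0.44 / (4 × 5.67×10⁻⁸)]^(1/4) = (7.64×10⁹)^(1/4) = 296 K.

T_eq ≈ 296 K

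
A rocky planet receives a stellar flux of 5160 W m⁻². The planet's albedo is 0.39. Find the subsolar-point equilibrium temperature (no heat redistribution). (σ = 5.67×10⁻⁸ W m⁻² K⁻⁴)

T_ss ≈ 485 K

At the subsolar point the surface absorbs S(1−A) and emits σT⁴ per unit area — no factor of 4, since only the local patch is in balance.
T = [5160 × 0.61 / 5.67×10⁻⁸]^(1/4) = (5.55×10¹⁰)^(1/4) = 485 K.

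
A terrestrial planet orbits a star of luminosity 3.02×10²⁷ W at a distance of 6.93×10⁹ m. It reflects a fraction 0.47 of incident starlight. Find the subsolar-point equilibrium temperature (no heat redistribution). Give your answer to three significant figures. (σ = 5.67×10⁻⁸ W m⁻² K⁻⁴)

T_ss ≈ 2620 K

Flux: S = L/(4πd²) = 3.02×10²⁷/(4π×(6.93×10⁹)²) = 5.00×10⁶ W m⁻².
At the subsolar point the surface absorbs S(1−A) and emits σT⁴ per unit area — no factor of 4, since only the local patch is in balance.
T = [5.00×10⁶ × 0.53 / 5.67×10⁻⁸]^(1/4) = (4.68×10¹³)^(1/4) = 2620 K.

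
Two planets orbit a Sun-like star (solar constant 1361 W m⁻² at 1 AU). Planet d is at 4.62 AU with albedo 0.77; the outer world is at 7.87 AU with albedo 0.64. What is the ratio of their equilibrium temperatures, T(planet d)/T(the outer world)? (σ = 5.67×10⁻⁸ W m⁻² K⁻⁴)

T₁/T₂ ≈ 1.167

T_eq = [S₀(1−A)/(4σd²)]^(1/4), so T ∝ (1−A)^(1/4) / √d.
T₁ = [1361×0.23/(4×5.67×10⁻⁸×4.62²)]^(1/4) = 89.67 K.
T₂ = [1361×0.36/(4×5.67×10⁻⁸×7.87²)]^(1/4) = 76.85 K.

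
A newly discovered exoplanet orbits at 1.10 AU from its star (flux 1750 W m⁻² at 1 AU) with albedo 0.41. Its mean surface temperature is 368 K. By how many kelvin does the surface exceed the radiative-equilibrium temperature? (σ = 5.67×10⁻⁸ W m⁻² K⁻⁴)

ΔT ≈ 120.3 K

S = 1750/1.10² = 1446 W m⁻².
T_eq = [S(1−A)/(4σ)]^(1/4) = [1446×0.59/(4×5.67×10⁻⁸)]^(1/4) = 247.7 K.
ΔT = T_surf − T_eq = 368 − 247.7.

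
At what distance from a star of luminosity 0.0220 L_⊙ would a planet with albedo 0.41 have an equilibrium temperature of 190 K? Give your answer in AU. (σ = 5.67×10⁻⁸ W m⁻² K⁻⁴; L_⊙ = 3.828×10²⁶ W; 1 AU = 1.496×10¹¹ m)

d ≈ 0.244 AU

L = 0.0220 × 3.828×10²⁶ = 8.42×10²⁴ W.
From T_eq⁴ = L(1−A)/(16πσd²): d = √[L(1−A)/(16πσT_eq⁴)].
d = √[8.42×10²⁴ × 0.59 / (16π × 5.67×10⁻⁸ × (190)⁴)] = 3.66×10¹⁰ m = 0.244 AU.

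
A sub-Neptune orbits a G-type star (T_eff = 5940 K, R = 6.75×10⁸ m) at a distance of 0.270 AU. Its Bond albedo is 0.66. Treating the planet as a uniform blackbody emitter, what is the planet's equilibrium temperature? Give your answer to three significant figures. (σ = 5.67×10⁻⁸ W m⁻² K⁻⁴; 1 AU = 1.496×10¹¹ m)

T_eq ≈ 415 K

d = 0.270 AU = 4.04×10¹⁰ m.
L = 4πR_⋆²σT_⋆⁴ = 4π(6.75×10⁸)² × 5.67×10⁻⁸ × (5940)⁴ = 4.04×10²⁶ W.
S = L/(4πd²) = 1.97×10⁴ W m⁻².
Energy balance: absorbed = emitted ⇒ πR²·S(1−A) = 4πR²·σT_eq⁴, so T_eq⁴ = S(1−A)/(4σ).
T_eq = [1.97×10⁴ × 0.34 / (4 × 5.67×10⁻⁸)]^(1/4) = (2.96×10¹⁰)^(1/4) = 415 K.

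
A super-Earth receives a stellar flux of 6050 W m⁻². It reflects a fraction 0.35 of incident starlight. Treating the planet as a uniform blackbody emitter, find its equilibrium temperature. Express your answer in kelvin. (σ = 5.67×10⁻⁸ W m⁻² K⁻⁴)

Energy balance: absorbed = emitted ⇒ πR²·S(1−A) = 4πR²·σT_eq⁴, so T_eq⁴ = S(1−A)/(4σ).
T_eq = [6050 × 0.65 / (4 × 5.67×10⁻⁸)]^(1/4) = (1.73×10¹⁰)^(1/4) = 363 K.

T_eq ≈ 363 K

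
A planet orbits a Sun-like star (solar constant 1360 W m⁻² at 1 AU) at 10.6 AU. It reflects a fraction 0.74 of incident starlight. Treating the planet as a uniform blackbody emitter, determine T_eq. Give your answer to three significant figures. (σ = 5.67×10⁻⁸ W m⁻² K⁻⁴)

T_eq ≈ 61.0 K

Flux at 10.6 AU: S = 1360/10.6² = 12.1 W m⁻².
Energy balance: absorbed = emitted ⇒ πR²·S(1−A) = 4πR²·σT_eq⁴, so T_eq⁴ = S(1−A)/(4σ).
T_eq = [12.1 × 0.26 / (4 × 5.67×10⁻⁸)]^(1/4) = (1.39×10⁷)^(1/4) = 61.0 K.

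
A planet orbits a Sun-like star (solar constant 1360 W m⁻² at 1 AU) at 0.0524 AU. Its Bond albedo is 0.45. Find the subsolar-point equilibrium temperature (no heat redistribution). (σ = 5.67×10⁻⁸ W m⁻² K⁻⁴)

T_ss ≈ 1480 K

Flux at 0.0524 AU: S = 1360/0.0524² = 4.95×10⁵ W m⁻².
At the subsolar point the surface absorbs S(1−A) and emits σT⁴ per unit area — no factor of 4, since only the local patch is in balance.
T = [4.95×10⁵ × 0.55 / 5.67×10⁻⁸]^(1/4) = (4.80×10¹²)^(1/4) = 1480 K.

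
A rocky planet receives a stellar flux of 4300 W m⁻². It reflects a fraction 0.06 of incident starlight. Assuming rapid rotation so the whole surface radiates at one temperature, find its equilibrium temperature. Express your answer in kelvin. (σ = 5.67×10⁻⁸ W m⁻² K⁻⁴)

T_eq ≈ 365 K

Energy balance: absorbed = emitted ⇒ πR²·S(1−A) = 4πR²·σT_eq⁴, so T_eq⁴ = S(1−A)/(4σ).
T_eq = [4300 × 0.94 / (4 × 5.67×10⁻⁸)]^(1/4) = (1.78×10¹⁰)^(1/4) = 365 K.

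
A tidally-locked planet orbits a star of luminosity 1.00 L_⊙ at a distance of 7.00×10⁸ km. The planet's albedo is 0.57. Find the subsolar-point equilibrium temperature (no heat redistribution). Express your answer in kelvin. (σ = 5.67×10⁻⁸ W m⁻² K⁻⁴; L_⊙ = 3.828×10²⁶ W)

T_ss ≈ 147 K

d = 7.00×10⁸ km = 7.00×10¹¹ m.
L = 1.00 × 3.828×10²⁶ = 3.83×10²⁶ W.
Flux: S = L/(4πd²) = 3.83×10²⁶/(4π×(7.00×10¹¹)²) = 62.2 W m⁻².
At the subsolar point the surface absorbs S(1−A) and emits σT⁴ per unit area — no factor of 4, since only the local patch is in balance.
T = [62.2 × 0.43 / 5.67×10⁻⁸]^(1/4) = (4.71×10⁸)^(1/4) = 147 K.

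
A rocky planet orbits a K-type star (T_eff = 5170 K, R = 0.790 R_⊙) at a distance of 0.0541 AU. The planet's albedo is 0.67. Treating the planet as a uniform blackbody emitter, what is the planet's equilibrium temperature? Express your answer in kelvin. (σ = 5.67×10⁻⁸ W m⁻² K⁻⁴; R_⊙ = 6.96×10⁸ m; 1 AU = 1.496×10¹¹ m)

R_⋆ = 0.790 × 6.96×10⁸ = 5.50×10⁸ m.
d = 0.0541 AU = 8.09×10⁹ m.
L = 4πR_⋆²σT_⋆⁴ = 4π(5.50×10⁸)² × 5.67×10⁻⁸ × (5170)⁴ = 1.54×10²⁶ W.
S = L/(4πd²) = 1.87×10⁵ W m⁻².
Energy balance: absorbed = emitted ⇒ πR²·S(1−A) = 4πR²·σT_eq⁴, so T_eq⁴ = S(1−A)/(4σ).
T_eq = [1.87×10⁵ × 0.33 / (4 × 5.67×10⁻⁸)]^(1/4) = (2.72×10¹¹)^(1/4) = 722 K.

T_eq ≈ 722 K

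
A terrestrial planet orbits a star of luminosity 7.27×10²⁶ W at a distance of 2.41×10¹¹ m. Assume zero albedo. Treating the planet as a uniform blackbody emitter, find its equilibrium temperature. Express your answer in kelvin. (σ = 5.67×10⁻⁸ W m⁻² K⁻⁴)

Flux: S = L/(4πd²) = 7.27×10²⁶/(4π×(2.41×10¹¹)²) = 996 W m⁻².
Energy balance: absorbed = emitted ⇒ πR²·S(1−A) = 4πR²·σT_eq⁴, so T_eq⁴ = S(1−A)/(4σ).
T_eq = [996 × 1.00 / (4 × 5.67×10⁻⁸)]^(1/4) = (4.39×10⁹)^(1/4) = 257 K.

T_eq ≈ 257 K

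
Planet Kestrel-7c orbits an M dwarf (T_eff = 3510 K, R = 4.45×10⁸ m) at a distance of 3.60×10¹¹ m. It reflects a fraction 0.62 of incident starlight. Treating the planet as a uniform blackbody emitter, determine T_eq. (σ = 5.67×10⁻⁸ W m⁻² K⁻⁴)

L = 4πR_⋆²σT_⋆⁴ = 4π(4.45×10⁸)² × 5.67×10⁻⁸ × (3510)⁴ = 2.14×10²⁵ W.
S = L/(4πd²) = 13.2 W m⁻².
Energy balance: absorbed = emitted ⇒ πR²·S(1−A) = 4πR²·σT_eq⁴, so T_eq⁴ = S(1−A)/(4σ).
T_eq = [13.2 × 0.38 / (4 × 5.67×10⁻⁸)]^(1/4) = (2.20×10⁷)^(1/4) = 68.5 K.

T_eq ≈ 68.5 K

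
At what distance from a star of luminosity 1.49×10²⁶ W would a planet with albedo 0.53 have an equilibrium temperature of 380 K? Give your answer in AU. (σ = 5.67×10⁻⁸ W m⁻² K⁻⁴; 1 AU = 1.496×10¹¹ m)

d ≈ 0.229 AU

From T_eq⁴ = L(1−A)/(16πσd²): d = √[L(1−A)/(16πσT_eq⁴)].
d = √[1.49×10²⁶ × 0.47 / (16π × 5.67×10⁻⁸ × (380)⁴)] = 3.43×10¹⁰ m = 0.229 AU.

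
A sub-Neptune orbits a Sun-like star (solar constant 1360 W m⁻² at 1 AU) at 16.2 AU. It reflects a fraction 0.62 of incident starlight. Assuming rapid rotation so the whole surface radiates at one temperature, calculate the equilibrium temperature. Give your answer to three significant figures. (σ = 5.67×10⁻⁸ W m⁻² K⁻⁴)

Flux at 16.2 AU: S = 1360/16.2² = 5.18 W m⁻².
Energy balance: absorbed = emitted ⇒ πR²·S(1−A) = 4πR²·σT_eq⁴, so T_eq⁴ = S(1−A)/(4σ).
T_eq = [5.18 × 0.38 / (4 × 5.67×10⁻⁸)]^(1/4) = (8.68×10⁶)^(1/4) = 54.3 K.

T_eq ≈ 54.3 K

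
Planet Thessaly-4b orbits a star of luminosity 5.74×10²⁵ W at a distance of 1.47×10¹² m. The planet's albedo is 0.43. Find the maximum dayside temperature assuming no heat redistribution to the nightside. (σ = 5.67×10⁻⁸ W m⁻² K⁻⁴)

T_ss ≈ 67.9 K

Flux: S = L/(4πd²) = 5.74×10²⁵/(4π×(1.47×10¹²)²) = 2.11 W m⁻².
With no redistribution each surface element balances locally: S(1−A) = σT⁴.
T = [2.11 × 0.57 / 5.67×10⁻⁸]^(1/4) = (2.13×10⁷)^(1/4) = 67.9 K.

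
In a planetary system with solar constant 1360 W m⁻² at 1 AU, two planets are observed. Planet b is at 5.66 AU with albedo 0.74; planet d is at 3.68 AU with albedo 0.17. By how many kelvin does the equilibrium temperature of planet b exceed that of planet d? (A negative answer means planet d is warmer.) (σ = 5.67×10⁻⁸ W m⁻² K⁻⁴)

T_eq = [S₀(1−A)/(4σd²)]^(1/4), so T ∝ (1−A)^(1/4) / √d.
T₁ = [1360×0.26/(4×5.67×10⁻⁸×5.66²)]^(1/4) = 83.52 K.
T₂ = [1360×0.83/(4×5.67×10⁻⁸×3.68²)]^(1/4) = 138.46 K.

ΔT ≈ -54.9 K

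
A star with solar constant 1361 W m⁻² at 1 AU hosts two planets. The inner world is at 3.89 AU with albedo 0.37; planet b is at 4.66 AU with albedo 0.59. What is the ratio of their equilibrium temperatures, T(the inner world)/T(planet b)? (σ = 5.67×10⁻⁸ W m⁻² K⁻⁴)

T_eq = [S₀(1−A)/(4σd²)]^(1/4), so T ∝ (1−A)^(1/4) / √d.
T₁ = [1361×0.63/(4×5.67×10⁻⁸×3.89²)]^(1/4) = 125.72 K.
T₂ = [1361×0.41/(4×5.67×10⁻⁸×4.66²)]^(1/4) = 103.17 K.

T₁/T₂ ≈ 1.219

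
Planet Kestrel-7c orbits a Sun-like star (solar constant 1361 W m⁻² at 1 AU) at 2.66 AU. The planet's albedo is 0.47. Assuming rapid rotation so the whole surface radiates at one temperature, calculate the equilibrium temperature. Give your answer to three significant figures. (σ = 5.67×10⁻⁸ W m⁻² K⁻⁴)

T_eq ≈ 146 K

Flux at 2.66 AU: S = 1361/2.66² = 192 W m⁻².
Energy balance: absorbed = emitted ⇒ πR²·S(1−A) = 4πR²·σT_eq⁴, so T_eq⁴ = S(1−A)/(4σ).
T_eq = [192 × 0.53 / (4 × 5.67×10⁻⁸)]^(1/4) = (4.49×10⁸)^(1/4) = 146 K.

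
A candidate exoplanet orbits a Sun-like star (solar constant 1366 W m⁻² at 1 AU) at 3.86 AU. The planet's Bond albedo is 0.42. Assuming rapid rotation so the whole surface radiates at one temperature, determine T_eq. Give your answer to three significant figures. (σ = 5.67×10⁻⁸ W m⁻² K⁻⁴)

Flux at 3.86 AU: S = 1366/3.86² = 91.7 W m⁻².
Energy balance: absorbed = emitted ⇒ πR²·S(1−A) = 4πR²·σT_eq⁴, so T_eq⁴ = S(1−A)/(4σ).
T_eq = [91.7 × 0.58 / (4 × 5.67×10⁻⁸)]^(1/4) = (2.34×10⁸)^(1/4) = 124 K.

T_eq ≈ 124 K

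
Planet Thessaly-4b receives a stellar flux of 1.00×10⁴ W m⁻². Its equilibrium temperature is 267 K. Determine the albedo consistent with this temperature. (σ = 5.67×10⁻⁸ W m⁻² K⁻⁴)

A ≈ 0.88

From T_eq⁴ = S(1−A)/(4σ): 1−A = 4σT_eq⁴/S.
1−A = 4 × 5.67×10⁻⁸ × (267)⁴ / 1.00×10⁴ = 0.115.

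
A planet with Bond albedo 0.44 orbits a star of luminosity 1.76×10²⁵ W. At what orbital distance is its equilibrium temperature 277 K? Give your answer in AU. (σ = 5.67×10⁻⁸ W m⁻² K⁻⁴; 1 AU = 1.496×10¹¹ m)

d ≈ 0.162 AU

From T_eq⁴ = L(1−A)/(16πσd²): d = √[L(1−A)/(16πσT_eq⁴)].
d = √[1.76×10²⁵ × 0.56 / (16π × 5.67×10⁻⁸ × (277)⁴)] = 2.42×10¹⁰ m = 0.162 AU.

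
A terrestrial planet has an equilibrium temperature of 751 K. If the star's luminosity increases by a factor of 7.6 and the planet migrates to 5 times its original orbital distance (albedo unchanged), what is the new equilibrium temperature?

T_eq ≈ 558 K

T_eq ∝ L^(1/4) · d^(−1/2).
T′ = 751 × 7.6^(1/4) / 5^(1/2) = 558 K.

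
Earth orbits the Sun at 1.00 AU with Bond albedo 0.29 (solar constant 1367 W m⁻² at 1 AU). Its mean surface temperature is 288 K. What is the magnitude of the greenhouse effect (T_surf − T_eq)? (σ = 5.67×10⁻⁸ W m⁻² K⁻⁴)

S = 1367/1.00² = 1367 W m⁻².
T_eq = [S(1−A)/(4σ)]^(1/4) = [1367×0.71/(4×5.67×10⁻⁸)]^(1/4) = 255.8 K.
ΔT = T_surf − T_eq = 288 − 255.8.

ΔT ≈ 32.2 K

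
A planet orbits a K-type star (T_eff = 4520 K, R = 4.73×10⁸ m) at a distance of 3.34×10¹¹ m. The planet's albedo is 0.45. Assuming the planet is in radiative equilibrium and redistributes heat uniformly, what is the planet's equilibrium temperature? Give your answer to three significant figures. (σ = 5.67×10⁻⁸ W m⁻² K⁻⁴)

L = 4πR_⋆²σT_⋆⁴ = 4π(4.73×10⁸)² × 5.67×10⁻⁸ × (4520)⁴ = 6.65×10²⁵ W.
S = L/(4πd²) = 47.5 W m⁻².
Energy balance: absorbed = emitted ⇒ πR²·S(1−A) = 4πR²·σT_eq⁴, so T_eq⁴ = S(1−A)/(4σ).
T_eq = [47.5 × 0.55 / (4 × 5.67×10⁻⁸)]^(1/4) = (1.15×10⁸)^(1/4) = 104 K.

T_eq ≈ 104 K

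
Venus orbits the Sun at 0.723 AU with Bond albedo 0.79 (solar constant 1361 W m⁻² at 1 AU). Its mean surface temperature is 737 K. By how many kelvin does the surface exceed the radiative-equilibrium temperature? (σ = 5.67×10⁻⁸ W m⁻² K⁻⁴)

S = 1361/0.723² = 2604 W m⁻².
T_eq = [S(1−A)/(4σ)]^(1/4) = [2604×0.21/(4×5.67×10⁻⁸)]^(1/4) = 221.6 K.
ΔT = T_surf − T_eq = 737 − 221.6.

ΔT ≈ 515.4 K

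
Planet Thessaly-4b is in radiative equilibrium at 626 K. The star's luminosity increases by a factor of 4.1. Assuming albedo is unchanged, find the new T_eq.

T_eq ≈ 891 K

T_eq ∝ L^(1/4) · d^(−1/2).
T′ = 626 × 4.1^(1/4) = 891 K.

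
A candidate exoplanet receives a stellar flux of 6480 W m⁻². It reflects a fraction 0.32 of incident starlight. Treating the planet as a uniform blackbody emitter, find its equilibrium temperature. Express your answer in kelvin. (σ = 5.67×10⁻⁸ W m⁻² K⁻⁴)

Energy balance: absorbed = emitted ⇒ πR²·S(1−A) = 4πR²·σT_eq⁴, so T_eq⁴ = S(1−A)/(4σ).
T_eq = [6480 × 0.68 / (4 × 5.67×10⁻⁸)]^(1/4) = (1.94×10¹⁰)^(1/4) = 373 K.

T_eq ≈ 373 K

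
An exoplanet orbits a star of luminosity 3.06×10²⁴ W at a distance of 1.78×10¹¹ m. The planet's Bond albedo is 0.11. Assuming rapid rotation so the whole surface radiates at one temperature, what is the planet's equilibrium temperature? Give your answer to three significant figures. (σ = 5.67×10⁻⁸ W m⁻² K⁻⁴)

T_eq ≈ 74.1 K

Flux: S = L/(4πd²) = 3.06×10²⁴/(4π×(1.78×10¹¹)²) = 7.69 W m⁻².
Energy balance: absorbed = emitted ⇒ πR²·S(1−A) = 4πR²·σT_eq⁴, so T_eq⁴ = S(1−A)/(4σ).
T_eq = [7.69 × 0.89 / (4 × 5.67×10⁻⁸)]^(1/4) = (3.02×10⁷)^(1/4) = 74.1 K.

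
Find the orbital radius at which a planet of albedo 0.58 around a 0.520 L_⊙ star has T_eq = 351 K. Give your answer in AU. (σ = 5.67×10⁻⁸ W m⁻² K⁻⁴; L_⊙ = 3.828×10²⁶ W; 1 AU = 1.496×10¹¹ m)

L = 0.520 × 3.828×10²⁶ = 1.99×10²⁶ W.
From T_eq⁴ = L(1−A)/(16πσd²): d = √[L(1−A)/(16πσT_eq⁴)].
d = √[1.99×10²⁶ × 0.42 / (16π × 5.67×10⁻⁸ × (351)⁴)] = 4.40×10¹⁰ m = 0.294 AU.

d ≈ 0.294 AU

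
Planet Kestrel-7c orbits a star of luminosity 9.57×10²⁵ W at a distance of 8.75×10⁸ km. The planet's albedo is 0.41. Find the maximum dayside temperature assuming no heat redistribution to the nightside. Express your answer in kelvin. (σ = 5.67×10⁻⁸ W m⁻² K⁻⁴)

d = 8.75×10⁸ km = 8.75×10¹¹ m.
Flux: S = L/(4πd²) = 9.57×10²⁵/(4π×(8.75×10¹¹)²) = 9.95 W m⁻².
With no redistribution each surface element balances locally: S(1−A) = σT⁴.
T = [9.95 × 0.59 / 5.67×10⁻⁸]^(1/4) = (1.04×10⁸)^(1/4) = 101 K.

T_ss ≈ 101 K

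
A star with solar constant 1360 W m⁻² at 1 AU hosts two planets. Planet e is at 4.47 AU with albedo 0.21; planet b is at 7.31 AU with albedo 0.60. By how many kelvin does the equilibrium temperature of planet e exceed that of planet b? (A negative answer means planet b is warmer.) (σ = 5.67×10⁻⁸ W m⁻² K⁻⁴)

ΔT ≈ 42.2 K

T_eq = [S₀(1−A)/(4σd²)]^(1/4), so T ∝ (1−A)^(1/4) / √d.
T₁ = [1360×0.79/(4×5.67×10⁻⁸×4.47²)]^(1/4) = 124.09 K.
T₂ = [1360×0.40/(4×5.67×10⁻⁸×7.31²)]^(1/4) = 81.85 K.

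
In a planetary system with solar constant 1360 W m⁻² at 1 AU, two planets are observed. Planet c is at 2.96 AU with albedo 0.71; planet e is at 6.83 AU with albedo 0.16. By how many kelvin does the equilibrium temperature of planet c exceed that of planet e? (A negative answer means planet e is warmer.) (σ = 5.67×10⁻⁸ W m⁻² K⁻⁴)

ΔT ≈ 16.8 K

T_eq = [S₀(1−A)/(4σd²)]^(1/4), so T ∝ (1−A)^(1/4) / √d.
T₁ = [1360×0.29/(4×5.67×10⁻⁸×2.96²)]^(1/4) = 118.69 K.
T₂ = [1360×0.84/(4×5.67×10⁻⁸×6.83²)]^(1/4) = 101.94 K.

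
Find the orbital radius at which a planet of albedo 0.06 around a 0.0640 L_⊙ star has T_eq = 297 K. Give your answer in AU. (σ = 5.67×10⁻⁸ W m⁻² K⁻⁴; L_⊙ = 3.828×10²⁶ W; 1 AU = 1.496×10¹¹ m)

d ≈ 0.215 AU

L = 0.0640 × 3.828×10²⁶ = 2.45×10²⁵ W.
From T_eq⁴ = L(1−A)/(16πσd²): d = √[L(1−A)/(16πσT_eq⁴)].
d = √[2.45×10²⁵ × 0.94 / (16π × 5.67×10⁻⁸ × (297)⁴)] = 3.22×10¹⁰ m = 0.215 AU.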